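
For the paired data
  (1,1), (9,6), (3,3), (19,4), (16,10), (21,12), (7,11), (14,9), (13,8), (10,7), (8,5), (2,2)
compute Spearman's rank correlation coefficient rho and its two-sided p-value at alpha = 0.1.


Step 1: Rank x and y separately (midranks; no ties here).
rank(x): 1->1, 9->6, 3->3, 19->11, 16->10, 21->12, 7->4, 14->9, 13->8, 10->7, 8->5, 2->2
rank(y): 1->1, 6->6, 3->3, 4->4, 10->10, 12->12, 11->11, 9->9, 8->8, 7->7, 5->5, 2->2
Step 2: d_i = R_x(i) - R_y(i); compute d_i^2.
  (1-1)^2=0, (6-6)^2=0, (3-3)^2=0, (11-4)^2=49, (10-10)^2=0, (12-12)^2=0, (4-11)^2=49, (9-9)^2=0, (8-8)^2=0, (7-7)^2=0, (5-5)^2=0, (2-2)^2=0
sum(d^2) = 98.
Step 3: rho = 1 - 6*98 / (12*(12^2 - 1)) = 1 - 588/1716 = 0.657343.
Step 4: Under H0, t = rho * sqrt((n-2)/(1-rho^2)) = 2.7584 ~ t(10).
Step 5: Two-sided p-value from the t-distribution with 10 df = 0.020185.
Step 6: alpha = 0.1. reject H0.

rho = 0.6573, p = 0.020185, reject H0 at alpha = 0.1.


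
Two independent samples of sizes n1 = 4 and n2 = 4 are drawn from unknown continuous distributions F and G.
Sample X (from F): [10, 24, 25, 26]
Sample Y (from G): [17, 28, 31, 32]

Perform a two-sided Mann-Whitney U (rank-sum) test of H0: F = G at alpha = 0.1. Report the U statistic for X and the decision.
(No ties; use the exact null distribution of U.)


Step 1: Combine and sort all 8 observations; assign midranks.
sorted (value, group): (10,X), (17,Y), (24,X), (25,X), (26,X), (28,Y), (31,Y), (32,Y)
ranks: 10->1, 17->2, 24->3, 25->4, 26->5, 28->6, 31->7, 32->8
Step 2: Rank sum for X: R1 = 1 + 3 + 4 + 5 = 13.
Step 3: U_X = R1 - n1(n1+1)/2 = 13 - 4*5/2 = 13 - 10 = 3.
       U_Y = n1*n2 - U_X = 16 - 3 = 13.
Step 4: No ties, so the exact null distribution of U (based on enumerating the C(8,4) = 70 equally likely rank assignments) gives the two-sided p-value.
Step 5: p-value = 0.200000; compare to alpha = 0.1. fail to reject H0.

U_X = 3, p = 0.200000, fail to reject H0 at alpha = 0.1.


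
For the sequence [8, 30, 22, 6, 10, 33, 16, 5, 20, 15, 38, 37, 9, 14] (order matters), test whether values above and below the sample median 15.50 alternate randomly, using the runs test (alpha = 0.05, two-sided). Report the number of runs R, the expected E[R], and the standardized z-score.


Step 1: Compute median = 15.50; label A = above, B = below.
Labels in order: BAABBAABABAABB  (n_A = 7, n_B = 7)
Step 2: Count runs R = 9.
Step 3: Under H0 (random ordering), E[R] = 2*n_A*n_B/(n_A+n_B) + 1 = 2*7*7/14 + 1 = 8.0000.
        Var[R] = 2*n_A*n_B*(2*n_A*n_B - n_A - n_B) / ((n_A+n_B)^2 * (n_A+n_B-1)) = 8232/2548 = 3.2308.
        SD[R] = 1.7974.
Step 4: Continuity-corrected z = (R - 0.5 - E[R]) / SD[R] = (9 - 0.5 - 8.0000) / 1.7974 = 0.2782.
Step 5: Two-sided p-value via normal approximation = 2*(1 - Phi(|z|)) = 0.780879.
Step 6: alpha = 0.05. fail to reject H0.

R = 9, z = 0.2782, p = 0.780879, fail to reject H0.


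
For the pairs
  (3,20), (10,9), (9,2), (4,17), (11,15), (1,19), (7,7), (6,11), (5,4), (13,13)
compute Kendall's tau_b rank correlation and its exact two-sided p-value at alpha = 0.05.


Step 1: Enumerate the 45 unordered pairs (i,j) with i<j and classify each by sign(x_j-x_i) * sign(y_j-y_i).
  (1,2):dx=+7,dy=-11->D; (1,3):dx=+6,dy=-18->D; (1,4):dx=+1,dy=-3->D; (1,5):dx=+8,dy=-5->D
  (1,6):dx=-2,dy=-1->C; (1,7):dx=+4,dy=-13->D; (1,8):dx=+3,dy=-9->D; (1,9):dx=+2,dy=-16->D
  (1,10):dx=+10,dy=-7->D; (2,3):dx=-1,dy=-7->C; (2,4):dx=-6,dy=+8->D; (2,5):dx=+1,dy=+6->C
  (2,6):dx=-9,dy=+10->D; (2,7):dx=-3,dy=-2->C; (2,8):dx=-4,dy=+2->D; (2,9):dx=-5,dy=-5->C
  (2,10):dx=+3,dy=+4->C; (3,4):dx=-5,dy=+15->D; (3,5):dx=+2,dy=+13->C; (3,6):dx=-8,dy=+17->D
  (3,7):dx=-2,dy=+5->D; (3,8):dx=-3,dy=+9->D; (3,9):dx=-4,dy=+2->D; (3,10):dx=+4,dy=+11->C
  (4,5):dx=+7,dy=-2->D; (4,6):dx=-3,dy=+2->D; (4,7):dx=+3,dy=-10->D; (4,8):dx=+2,dy=-6->D
  (4,9):dx=+1,dy=-13->D; (4,10):dx=+9,dy=-4->D; (5,6):dx=-10,dy=+4->D; (5,7):dx=-4,dy=-8->C
  (5,8):dx=-5,dy=-4->C; (5,9):dx=-6,dy=-11->C; (5,10):dx=+2,dy=-2->D; (6,7):dx=+6,dy=-12->D
  (6,8):dx=+5,dy=-8->D; (6,9):dx=+4,dy=-15->D; (6,10):dx=+12,dy=-6->D; (7,8):dx=-1,dy=+4->D
  (7,9):dx=-2,dy=-3->C; (7,10):dx=+6,dy=+6->C; (8,9):dx=-1,dy=-7->C; (8,10):dx=+7,dy=+2->C
  (9,10):dx=+8,dy=+9->C
Step 2: C = 16, D = 29, total pairs = 45.
Step 3: tau = (C - D)/(n(n-1)/2) = (16 - 29)/45 = -0.288889.
Step 4: Exact two-sided p-value (enumerate n! = 3628800 permutations of y under H0): p = 0.291248.
Step 5: alpha = 0.05. fail to reject H0.

tau_b = -0.2889 (C=16, D=29), p = 0.291248, fail to reject H0.


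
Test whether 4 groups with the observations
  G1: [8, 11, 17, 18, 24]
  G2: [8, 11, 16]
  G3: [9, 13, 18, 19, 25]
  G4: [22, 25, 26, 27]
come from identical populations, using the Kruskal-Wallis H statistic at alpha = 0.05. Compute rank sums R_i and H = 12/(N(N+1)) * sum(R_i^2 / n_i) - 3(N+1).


Step 1: Combine all N = 17 observations and assign midranks.
sorted (value, group, rank): (8,G1,1.5), (8,G2,1.5), (9,G3,3), (11,G1,4.5), (11,G2,4.5), (13,G3,6), (16,G2,7), (17,G1,8), (18,G1,9.5), (18,G3,9.5), (19,G3,11), (22,G4,12), (24,G1,13), (25,G3,14.5), (25,G4,14.5), (26,G4,16), (27,G4,17)
Step 2: Sum ranks within each group.
R_1 = 36.5 (n_1 = 5)
R_2 = 13 (n_2 = 3)
R_3 = 44 (n_3 = 5)
R_4 = 59.5 (n_4 = 4)
Step 3: H = 12/(N(N+1)) * sum(R_i^2/n_i) - 3(N+1)
     = 12/(17*18) * (36.5^2/5 + 13^2/3 + 44^2/5 + 59.5^2/4) - 3*18
     = 0.039216 * 1595.05 - 54
     = 8.550817.
Step 4: Ties present; correction factor C = 1 - 24/(17^3 - 17) = 0.995098. Corrected H = 8.550817 / 0.995098 = 8.592939.
Step 5: Under H0, H ~ chi^2(3); p-value = 0.035222.
Step 6: alpha = 0.05. reject H0.

H = 8.5929, df = 3, p = 0.035222, reject H0.


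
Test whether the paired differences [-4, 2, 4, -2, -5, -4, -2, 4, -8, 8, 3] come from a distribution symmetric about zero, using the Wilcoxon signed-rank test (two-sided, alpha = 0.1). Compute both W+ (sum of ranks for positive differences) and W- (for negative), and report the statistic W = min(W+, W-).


Step 1: Drop any zero differences (none here) and take |d_i|.
|d| = [4, 2, 4, 2, 5, 4, 2, 4, 8, 8, 3]
Step 2: Midrank |d_i| (ties get averaged ranks).
ranks: |4|->6.5, |2|->2, |4|->6.5, |2|->2, |5|->9, |4|->6.5, |2|->2, |4|->6.5, |8|->10.5, |8|->10.5, |3|->4
Step 3: Attach original signs; sum ranks with positive sign and with negative sign.
W+ = 2 + 6.5 + 6.5 + 10.5 + 4 = 29.5
W- = 6.5 + 2 + 9 + 6.5 + 2 + 10.5 = 36.5
(Check: W+ + W- = 66 should equal n(n+1)/2 = 66.)
Step 4: Test statistic W = min(W+, W-) = 29.5.
Step 5: Ties in |d|, so use the tie-corrected normal approximation.
        E[W] = n(n+1)/4 = 11*12/4 = 33.
        Tie groups: |d|=2 (t=3), |d|=4 (t=4), |d|=8 (t=2); sum(t^3 - t) = 90.
        Var[W] = n(n+1)(2n+1)/24 - sum(t^3-t)/48 = 3036/24 - 90/48 = 124.625.
        z = (W - E[W]) / sqrt(Var[W]) = (29.5 - 33) / 11.1636 = -0.3135.
        Two-sided p = 2*Phi(z) = 0.753886.
Step 6: alpha = 0.1. fail to reject H0.

W+ = 29.5, W- = 36.5, W = min = 29.5, p = 0.753886, fail to reject H0.


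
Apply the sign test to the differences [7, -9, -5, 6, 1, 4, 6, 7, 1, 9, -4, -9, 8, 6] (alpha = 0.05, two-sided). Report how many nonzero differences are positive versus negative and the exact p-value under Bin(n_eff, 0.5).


Step 1: Discard zero differences. Original n = 14; n_eff = number of nonzero differences = 14.
Nonzero differences (with sign): +7, -9, -5, +6, +1, +4, +6, +7, +1, +9, -4, -9, +8, +6
Step 2: Count signs: positive = 10, negative = 4.
Step 3: Under H0: P(positive) = 0.5, so the number of positives S ~ Bin(14, 0.5).
Step 4: Two-sided exact p-value = sum of Bin(14,0.5) probabilities at or below the observed probability = 0.179565.
Step 5: alpha = 0.05. fail to reject H0.

n_eff = 14, pos = 10, neg = 4, p = 0.179565, fail to reject H0.


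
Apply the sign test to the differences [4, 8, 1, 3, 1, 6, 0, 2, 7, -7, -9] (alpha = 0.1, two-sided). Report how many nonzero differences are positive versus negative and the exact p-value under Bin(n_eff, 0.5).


Step 1: Discard zero differences. Original n = 11; n_eff = number of nonzero differences = 10.
Nonzero differences (with sign): +4, +8, +1, +3, +1, +6, +2, +7, -7, -9
Step 2: Count signs: positive = 8, negative = 2.
Step 3: Under H0: P(positive) = 0.5, so the number of positives S ~ Bin(10, 0.5).
Step 4: Two-sided exact p-value = sum of Bin(10,0.5) probabilities at or below the observed probability = 0.109375.
Step 5: alpha = 0.1. fail to reject H0.

n_eff = 10, pos = 8, neg = 2, p = 0.109375, fail to reject H0.


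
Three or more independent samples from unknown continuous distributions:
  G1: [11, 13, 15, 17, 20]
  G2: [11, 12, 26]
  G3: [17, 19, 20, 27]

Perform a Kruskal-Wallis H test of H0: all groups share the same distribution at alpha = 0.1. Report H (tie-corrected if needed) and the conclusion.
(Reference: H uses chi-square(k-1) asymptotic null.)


Step 1: Combine all N = 12 observations and assign midranks.
sorted (value, group, rank): (11,G1,1.5), (11,G2,1.5), (12,G2,3), (13,G1,4), (15,G1,5), (17,G1,6.5), (17,G3,6.5), (19,G3,8), (20,G1,9.5), (20,G3,9.5), (26,G2,11), (27,G3,12)
Step 2: Sum ranks within each group.
R_1 = 26.5 (n_1 = 5)
R_2 = 15.5 (n_2 = 3)
R_3 = 36 (n_3 = 4)
Step 3: H = 12/(N(N+1)) * sum(R_i^2/n_i) - 3(N+1)
     = 12/(12*13) * (26.5^2/5 + 15.5^2/3 + 36^2/4) - 3*13
     = 0.076923 * 544.533 - 39
     = 2.887179.
Step 4: Ties present; correction factor C = 1 - 18/(12^3 - 12) = 0.989510. Corrected H = 2.887179 / 0.989510 = 2.917786.
Step 5: Under H0, H ~ chi^2(2); p-value = 0.232494.
Step 6: alpha = 0.1. fail to reject H0.

H = 2.9178, df = 2, p = 0.232494, fail to reject H0.


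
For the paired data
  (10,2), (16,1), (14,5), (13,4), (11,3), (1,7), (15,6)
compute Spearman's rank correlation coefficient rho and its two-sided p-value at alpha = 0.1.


Step 1: Rank x and y separately (midranks; no ties here).
rank(x): 10->2, 16->7, 14->5, 13->4, 11->3, 1->1, 15->6
rank(y): 2->2, 1->1, 5->5, 4->4, 3->3, 7->7, 6->6
Step 2: d_i = R_x(i) - R_y(i); compute d_i^2.
  (2-2)^2=0, (7-1)^2=36, (5-5)^2=0, (4-4)^2=0, (3-3)^2=0, (1-7)^2=36, (6-6)^2=0
sum(d^2) = 72.
Step 3: rho = 1 - 6*72 / (7*(7^2 - 1)) = 1 - 432/336 = -0.285714.
Step 4: Under H0, t = rho * sqrt((n-2)/(1-rho^2)) = -0.6667 ~ t(5).
Step 5: Two-sided p-value from the t-distribution with 5 df = 0.534509.
Step 6: alpha = 0.1. fail to reject H0.

rho = -0.2857, p = 0.534509, fail to reject H0 at alpha = 0.1.


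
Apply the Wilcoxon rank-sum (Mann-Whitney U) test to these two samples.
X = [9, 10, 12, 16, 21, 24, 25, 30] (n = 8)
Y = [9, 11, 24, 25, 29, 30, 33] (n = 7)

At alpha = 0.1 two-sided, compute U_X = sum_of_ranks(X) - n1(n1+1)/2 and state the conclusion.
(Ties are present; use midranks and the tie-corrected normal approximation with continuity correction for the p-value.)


Step 1: Combine and sort all 15 observations; assign midranks.
sorted (value, group): (9,X), (9,Y), (10,X), (11,Y), (12,X), (16,X), (21,X), (24,X), (24,Y), (25,X), (25,Y), (29,Y), (30,X), (30,Y), (33,Y)
ranks: 9->1.5, 9->1.5, 10->3, 11->4, 12->5, 16->6, 21->7, 24->8.5, 24->8.5, 25->10.5, 25->10.5, 29->12, 30->13.5, 30->13.5, 33->15
Step 2: Rank sum for X: R1 = 1.5 + 3 + 5 + 6 + 7 + 8.5 + 10.5 + 13.5 = 55.
Step 3: U_X = R1 - n1(n1+1)/2 = 55 - 8*9/2 = 55 - 36 = 19.
       U_Y = n1*n2 - U_X = 56 - 19 = 37.
Step 4: Ties are present, so use the tie-corrected normal approximation (with continuity correction) for the p-value.
Step 5: p-value = 0.323537; compare to alpha = 0.1. fail to reject H0.

U_X = 19, p = 0.323537, fail to reject H0 at alpha = 0.1.


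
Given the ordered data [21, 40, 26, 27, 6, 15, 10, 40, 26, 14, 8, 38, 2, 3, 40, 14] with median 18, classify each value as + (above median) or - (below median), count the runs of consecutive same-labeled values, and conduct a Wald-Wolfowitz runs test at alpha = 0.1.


Step 1: Compute median = 18; label A = above, B = below.
Labels in order: AAAABBBAABBABBAB  (n_A = 8, n_B = 8)
Step 2: Count runs R = 8.
Step 3: Under H0 (random ordering), E[R] = 2*n_A*n_B/(n_A+n_B) + 1 = 2*8*8/16 + 1 = 9.0000.
        Var[R] = 2*n_A*n_B*(2*n_A*n_B - n_A - n_B) / ((n_A+n_B)^2 * (n_A+n_B-1)) = 14336/3840 = 3.7333.
        SD[R] = 1.9322.
Step 4: Continuity-corrected z = (R + 0.5 - E[R]) / SD[R] = (8 + 0.5 - 9.0000) / 1.9322 = -0.2588.
Step 5: Two-sided p-value via normal approximation = 2*(1 - Phi(|z|)) = 0.795809.
Step 6: alpha = 0.1. fail to reject H0.

R = 8, z = -0.2588, p = 0.795809, fail to reject H0.


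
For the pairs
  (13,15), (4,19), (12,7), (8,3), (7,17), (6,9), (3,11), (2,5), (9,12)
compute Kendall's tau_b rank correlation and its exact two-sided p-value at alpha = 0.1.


Step 1: Enumerate the 36 unordered pairs (i,j) with i<j and classify each by sign(x_j-x_i) * sign(y_j-y_i).
  (1,2):dx=-9,dy=+4->D; (1,3):dx=-1,dy=-8->C; (1,4):dx=-5,dy=-12->C; (1,5):dx=-6,dy=+2->D
  (1,6):dx=-7,dy=-6->C; (1,7):dx=-10,dy=-4->C; (1,8):dx=-11,dy=-10->C; (1,9):dx=-4,dy=-3->C
  (2,3):dx=+8,dy=-12->D; (2,4):dx=+4,dy=-16->D; (2,5):dx=+3,dy=-2->D; (2,6):dx=+2,dy=-10->D
  (2,7):dx=-1,dy=-8->C; (2,8):dx=-2,dy=-14->C; (2,9):dx=+5,dy=-7->D; (3,4):dx=-4,dy=-4->C
  (3,5):dx=-5,dy=+10->D; (3,6):dx=-6,dy=+2->D; (3,7):dx=-9,dy=+4->D; (3,8):dx=-10,dy=-2->C
  (3,9):dx=-3,dy=+5->D; (4,5):dx=-1,dy=+14->D; (4,6):dx=-2,dy=+6->D; (4,7):dx=-5,dy=+8->D
  (4,8):dx=-6,dy=+2->D; (4,9):dx=+1,dy=+9->C; (5,6):dx=-1,dy=-8->C; (5,7):dx=-4,dy=-6->C
  (5,8):dx=-5,dy=-12->C; (5,9):dx=+2,dy=-5->D; (6,7):dx=-3,dy=+2->D; (6,8):dx=-4,dy=-4->C
  (6,9):dx=+3,dy=+3->C; (7,8):dx=-1,dy=-6->C; (7,9):dx=+6,dy=+1->C; (8,9):dx=+7,dy=+7->C
Step 2: C = 19, D = 17, total pairs = 36.
Step 3: tau = (C - D)/(n(n-1)/2) = (19 - 17)/36 = 0.055556.
Step 4: Exact two-sided p-value (enumerate n! = 362880 permutations of y under H0): p = 0.919455.
Step 5: alpha = 0.1. fail to reject H0.

tau_b = 0.0556 (C=19, D=17), p = 0.919455, fail to reject H0.


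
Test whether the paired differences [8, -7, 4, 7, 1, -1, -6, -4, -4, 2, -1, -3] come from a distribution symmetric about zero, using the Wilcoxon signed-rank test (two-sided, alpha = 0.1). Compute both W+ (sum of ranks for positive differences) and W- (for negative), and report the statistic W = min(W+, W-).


Step 1: Drop any zero differences (none here) and take |d_i|.
|d| = [8, 7, 4, 7, 1, 1, 6, 4, 4, 2, 1, 3]
Step 2: Midrank |d_i| (ties get averaged ranks).
ranks: |8|->12, |7|->10.5, |4|->7, |7|->10.5, |1|->2, |1|->2, |6|->9, |4|->7, |4|->7, |2|->4, |1|->2, |3|->5
Step 3: Attach original signs; sum ranks with positive sign and with negative sign.
W+ = 12 + 7 + 10.5 + 2 + 4 = 35.5
W- = 10.5 + 2 + 9 + 7 + 7 + 2 + 5 = 42.5
(Check: W+ + W- = 78 should equal n(n+1)/2 = 78.)
Step 4: Test statistic W = min(W+, W-) = 35.5.
Step 5: Ties in |d|, so use the tie-corrected normal approximation.
        E[W] = n(n+1)/4 = 12*13/4 = 39.
        Tie groups: |d|=1 (t=3), |d|=4 (t=3), |d|=7 (t=2); sum(t^3 - t) = 54.
        Var[W] = n(n+1)(2n+1)/24 - sum(t^3-t)/48 = 3900/24 - 54/48 = 161.375.
        z = (W - E[W]) / sqrt(Var[W]) = (35.5 - 39) / 12.7033 = -0.2755.
        Two-sided p = 2*Phi(z) = 0.782918.
Step 6: alpha = 0.1. fail to reject H0.

W+ = 35.5, W- = 42.5, W = min = 35.5, p = 0.782918, fail to reject H0.


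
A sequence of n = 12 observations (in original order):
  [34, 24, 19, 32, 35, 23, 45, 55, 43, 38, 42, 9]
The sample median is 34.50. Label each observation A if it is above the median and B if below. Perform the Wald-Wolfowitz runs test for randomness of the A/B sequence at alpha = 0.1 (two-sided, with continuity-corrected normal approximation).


Step 1: Compute median = 34.50; label A = above, B = below.
Labels in order: BBBBABAAAAAB  (n_A = 6, n_B = 6)
Step 2: Count runs R = 5.
Step 3: Under H0 (random ordering), E[R] = 2*n_A*n_B/(n_A+n_B) + 1 = 2*6*6/12 + 1 = 7.0000.
        Var[R] = 2*n_A*n_B*(2*n_A*n_B - n_A - n_B) / ((n_A+n_B)^2 * (n_A+n_B-1)) = 4320/1584 = 2.7273.
        SD[R] = 1.6514.
Step 4: Continuity-corrected z = (R + 0.5 - E[R]) / SD[R] = (5 + 0.5 - 7.0000) / 1.6514 = -0.9083.
Step 5: Two-sided p-value via normal approximation = 2*(1 - Phi(|z|)) = 0.363722.
Step 6: alpha = 0.1. fail to reject H0.

R = 5, z = -0.9083, p = 0.363722, fail to reject H0.


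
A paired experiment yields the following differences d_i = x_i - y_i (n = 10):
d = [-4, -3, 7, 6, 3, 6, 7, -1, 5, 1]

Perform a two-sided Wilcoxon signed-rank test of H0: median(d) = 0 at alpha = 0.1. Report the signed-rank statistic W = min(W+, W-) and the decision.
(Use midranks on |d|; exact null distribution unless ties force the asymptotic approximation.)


Step 1: Drop any zero differences (none here) and take |d_i|.
|d| = [4, 3, 7, 6, 3, 6, 7, 1, 5, 1]
Step 2: Midrank |d_i| (ties get averaged ranks).
ranks: |4|->5, |3|->3.5, |7|->9.5, |6|->7.5, |3|->3.5, |6|->7.5, |7|->9.5, |1|->1.5, |5|->6, |1|->1.5
Step 3: Attach original signs; sum ranks with positive sign and with negative sign.
W+ = 9.5 + 7.5 + 3.5 + 7.5 + 9.5 + 6 + 1.5 = 45
W- = 5 + 3.5 + 1.5 = 10
(Check: W+ + W- = 55 should equal n(n+1)/2 = 55.)
Step 4: Test statistic W = min(W+, W-) = 10.
Step 5: Ties in |d|, so use the tie-corrected normal approximation.
        E[W] = n(n+1)/4 = 10*11/4 = 27.5.
        Tie groups: |d|=1 (t=2), |d|=3 (t=2), |d|=6 (t=2), |d|=7 (t=2); sum(t^3 - t) = 24.
        Var[W] = n(n+1)(2n+1)/24 - sum(t^3-t)/48 = 2310/24 - 24/48 = 95.75.
        z = (W - E[W]) / sqrt(Var[W]) = (10 - 27.5) / 9.7852 = -1.7884.
        Two-sided p = 2*Phi(z) = 0.073709.
Step 6: alpha = 0.1. reject H0.

W+ = 45, W- = 10, W = min = 10, p = 0.073709, reject H0.


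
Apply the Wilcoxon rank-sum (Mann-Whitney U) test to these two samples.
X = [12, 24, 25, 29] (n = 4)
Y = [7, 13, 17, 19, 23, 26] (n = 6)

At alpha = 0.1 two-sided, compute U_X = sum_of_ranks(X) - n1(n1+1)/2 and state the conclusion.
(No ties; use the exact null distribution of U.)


Step 1: Combine and sort all 10 observations; assign midranks.
sorted (value, group): (7,Y), (12,X), (13,Y), (17,Y), (19,Y), (23,Y), (24,X), (25,X), (26,Y), (29,X)
ranks: 7->1, 12->2, 13->3, 17->4, 19->5, 23->6, 24->7, 25->8, 26->9, 29->10
Step 2: Rank sum for X: R1 = 2 + 7 + 8 + 10 = 27.
Step 3: U_X = R1 - n1(n1+1)/2 = 27 - 4*5/2 = 27 - 10 = 17.
       U_Y = n1*n2 - U_X = 24 - 17 = 7.
Step 4: No ties, so the exact null distribution of U (based on enumerating the C(10,4) = 210 equally likely rank assignments) gives the two-sided p-value.
Step 5: p-value = 0.352381; compare to alpha = 0.1. fail to reject H0.

U_X = 17, p = 0.352381, fail to reject H0 at alpha = 0.1.


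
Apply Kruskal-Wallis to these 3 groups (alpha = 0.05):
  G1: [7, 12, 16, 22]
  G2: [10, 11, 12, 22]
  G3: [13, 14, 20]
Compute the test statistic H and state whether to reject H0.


Step 1: Combine all N = 11 observations and assign midranks.
sorted (value, group, rank): (7,G1,1), (10,G2,2), (11,G2,3), (12,G1,4.5), (12,G2,4.5), (13,G3,6), (14,G3,7), (16,G1,8), (20,G3,9), (22,G1,10.5), (22,G2,10.5)
Step 2: Sum ranks within each group.
R_1 = 24 (n_1 = 4)
R_2 = 20 (n_2 = 4)
R_3 = 22 (n_3 = 3)
Step 3: H = 12/(N(N+1)) * sum(R_i^2/n_i) - 3(N+1)
     = 12/(11*12) * (24^2/4 + 20^2/4 + 22^2/3) - 3*12
     = 0.090909 * 405.333 - 36
     = 0.848485.
Step 4: Ties present; correction factor C = 1 - 12/(11^3 - 11) = 0.990909. Corrected H = 0.848485 / 0.990909 = 0.856269.
Step 5: Under H0, H ~ chi^2(2); p-value = 0.651724.
Step 6: alpha = 0.05. fail to reject H0.

H = 0.8563, df = 2, p = 0.651724, fail to reject H0.


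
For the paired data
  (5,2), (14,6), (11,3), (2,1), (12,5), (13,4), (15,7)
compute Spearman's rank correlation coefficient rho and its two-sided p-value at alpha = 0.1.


Step 1: Rank x and y separately (midranks; no ties here).
rank(x): 5->2, 14->6, 11->3, 2->1, 12->4, 13->5, 15->7
rank(y): 2->2, 6->6, 3->3, 1->1, 5->5, 4->4, 7->7
Step 2: d_i = R_x(i) - R_y(i); compute d_i^2.
  (2-2)^2=0, (6-6)^2=0, (3-3)^2=0, (1-1)^2=0, (4-5)^2=1, (5-4)^2=1, (7-7)^2=0
sum(d^2) = 2.
Step 3: rho = 1 - 6*2 / (7*(7^2 - 1)) = 1 - 12/336 = 0.964286.
Step 4: Under H0, t = rho * sqrt((n-2)/(1-rho^2)) = 8.1408 ~ t(5).
Step 5: Two-sided p-value from the t-distribution with 5 df = 0.000454.
Step 6: alpha = 0.1. reject H0.

rho = 0.9643, p = 0.000454, reject H0 at alpha = 0.1.


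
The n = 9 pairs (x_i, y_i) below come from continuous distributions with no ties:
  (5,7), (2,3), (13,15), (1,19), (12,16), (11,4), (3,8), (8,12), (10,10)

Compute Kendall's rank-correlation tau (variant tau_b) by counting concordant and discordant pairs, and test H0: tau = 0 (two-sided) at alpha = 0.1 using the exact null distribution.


Step 1: Enumerate the 36 unordered pairs (i,j) with i<j and classify each by sign(x_j-x_i) * sign(y_j-y_i).
  (1,2):dx=-3,dy=-4->C; (1,3):dx=+8,dy=+8->C; (1,4):dx=-4,dy=+12->D; (1,5):dx=+7,dy=+9->C
  (1,6):dx=+6,dy=-3->D; (1,7):dx=-2,dy=+1->D; (1,8):dx=+3,dy=+5->C; (1,9):dx=+5,dy=+3->C
  (2,3):dx=+11,dy=+12->C; (2,4):dx=-1,dy=+16->D; (2,5):dx=+10,dy=+13->C; (2,6):dx=+9,dy=+1->C
  (2,7):dx=+1,dy=+5->C; (2,8):dx=+6,dy=+9->C; (2,9):dx=+8,dy=+7->C; (3,4):dx=-12,dy=+4->D
  (3,5):dx=-1,dy=+1->D; (3,6):dx=-2,dy=-11->C; (3,7):dx=-10,dy=-7->C; (3,8):dx=-5,dy=-3->C
  (3,9):dx=-3,dy=-5->C; (4,5):dx=+11,dy=-3->D; (4,6):dx=+10,dy=-15->D; (4,7):dx=+2,dy=-11->D
  (4,8):dx=+7,dy=-7->D; (4,9):dx=+9,dy=-9->D; (5,6):dx=-1,dy=-12->C; (5,7):dx=-9,dy=-8->C
  (5,8):dx=-4,dy=-4->C; (5,9):dx=-2,dy=-6->C; (6,7):dx=-8,dy=+4->D; (6,8):dx=-3,dy=+8->D
  (6,9):dx=-1,dy=+6->D; (7,8):dx=+5,dy=+4->C; (7,9):dx=+7,dy=+2->C; (8,9):dx=+2,dy=-2->D
Step 2: C = 21, D = 15, total pairs = 36.
Step 3: tau = (C - D)/(n(n-1)/2) = (21 - 15)/36 = 0.166667.
Step 4: Exact two-sided p-value (enumerate n! = 362880 permutations of y under H0): p = 0.612202.
Step 5: alpha = 0.1. fail to reject H0.

tau_b = 0.1667 (C=21, D=15), p = 0.612202, fail to reject H0.


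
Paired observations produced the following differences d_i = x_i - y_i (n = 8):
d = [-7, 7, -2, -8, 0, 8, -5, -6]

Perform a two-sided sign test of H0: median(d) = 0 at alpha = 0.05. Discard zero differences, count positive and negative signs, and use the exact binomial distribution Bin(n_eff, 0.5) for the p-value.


Step 1: Discard zero differences. Original n = 8; n_eff = number of nonzero differences = 7.
Nonzero differences (with sign): -7, +7, -2, -8, +8, -5, -6
Step 2: Count signs: positive = 2, negative = 5.
Step 3: Under H0: P(positive) = 0.5, so the number of positives S ~ Bin(7, 0.5).
Step 4: Two-sided exact p-value = sum of Bin(7,0.5) probabilities at or below the observed probability = 0.453125.
Step 5: alpha = 0.05. fail to reject H0.

n_eff = 7, pos = 2, neg = 5, p = 0.453125, fail to reject H0.


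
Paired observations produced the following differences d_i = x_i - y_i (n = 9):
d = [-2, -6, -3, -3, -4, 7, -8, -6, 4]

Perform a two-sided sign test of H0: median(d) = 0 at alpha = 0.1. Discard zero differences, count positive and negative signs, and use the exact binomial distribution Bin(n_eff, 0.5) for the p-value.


Step 1: Discard zero differences. Original n = 9; n_eff = number of nonzero differences = 9.
Nonzero differences (with sign): -2, -6, -3, -3, -4, +7, -8, -6, +4
Step 2: Count signs: positive = 2, negative = 7.
Step 3: Under H0: P(positive) = 0.5, so the number of positives S ~ Bin(9, 0.5).
Step 4: Two-sided exact p-value = sum of Bin(9,0.5) probabilities at or below the observed probability = 0.179688.
Step 5: alpha = 0.1. fail to reject H0.

n_eff = 9, pos = 2, neg = 7, p = 0.179688, fail to reject H0.


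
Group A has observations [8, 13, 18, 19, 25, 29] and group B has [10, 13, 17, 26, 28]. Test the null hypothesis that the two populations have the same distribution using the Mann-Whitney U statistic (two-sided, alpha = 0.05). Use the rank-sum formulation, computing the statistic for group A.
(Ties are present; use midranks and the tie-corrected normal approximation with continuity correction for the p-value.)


Step 1: Combine and sort all 11 observations; assign midranks.
sorted (value, group): (8,X), (10,Y), (13,X), (13,Y), (17,Y), (18,X), (19,X), (25,X), (26,Y), (28,Y), (29,X)
ranks: 8->1, 10->2, 13->3.5, 13->3.5, 17->5, 18->6, 19->7, 25->8, 26->9, 28->10, 29->11
Step 2: Rank sum for X: R1 = 1 + 3.5 + 6 + 7 + 8 + 11 = 36.5.
Step 3: U_X = R1 - n1(n1+1)/2 = 36.5 - 6*7/2 = 36.5 - 21 = 15.5.
       U_Y = n1*n2 - U_X = 30 - 15.5 = 14.5.
Step 4: Ties are present, so use the tie-corrected normal approximation (with continuity correction) for the p-value.
Step 5: p-value = 1.000000; compare to alpha = 0.05. fail to reject H0.

U_X = 15.5, p = 1.000000, fail to reject H0 at alpha = 0.05.


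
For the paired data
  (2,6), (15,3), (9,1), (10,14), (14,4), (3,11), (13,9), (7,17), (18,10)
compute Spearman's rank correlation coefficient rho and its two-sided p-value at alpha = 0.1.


Step 1: Rank x and y separately (midranks; no ties here).
rank(x): 2->1, 15->8, 9->4, 10->5, 14->7, 3->2, 13->6, 7->3, 18->9
rank(y): 6->4, 3->2, 1->1, 14->8, 4->3, 11->7, 9->5, 17->9, 10->6
Step 2: d_i = R_x(i) - R_y(i); compute d_i^2.
  (1-4)^2=9, (8-2)^2=36, (4-1)^2=9, (5-8)^2=9, (7-3)^2=16, (2-7)^2=25, (6-5)^2=1, (3-9)^2=36, (9-6)^2=9
sum(d^2) = 150.
Step 3: rho = 1 - 6*150 / (9*(9^2 - 1)) = 1 - 900/720 = -0.250000.
Step 4: Under H0, t = rho * sqrt((n-2)/(1-rho^2)) = -0.6831 ~ t(7).
Step 5: Two-sided p-value from the t-distribution with 7 df = 0.516490.
Step 6: alpha = 0.1. fail to reject H0.

rho = -0.2500, p = 0.516490, fail to reject H0 at alpha = 0.1.


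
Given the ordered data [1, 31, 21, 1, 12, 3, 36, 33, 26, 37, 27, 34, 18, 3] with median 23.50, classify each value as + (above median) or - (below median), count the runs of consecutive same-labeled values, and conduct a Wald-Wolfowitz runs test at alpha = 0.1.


Step 1: Compute median = 23.50; label A = above, B = below.
Labels in order: BABBBBAAAAAABB  (n_A = 7, n_B = 7)
Step 2: Count runs R = 5.
Step 3: Under H0 (random ordering), E[R] = 2*n_A*n_B/(n_A+n_B) + 1 = 2*7*7/14 + 1 = 8.0000.
        Var[R] = 2*n_A*n_B*(2*n_A*n_B - n_A - n_B) / ((n_A+n_B)^2 * (n_A+n_B-1)) = 8232/2548 = 3.2308.
        SD[R] = 1.7974.
Step 4: Continuity-corrected z = (R + 0.5 - E[R]) / SD[R] = (5 + 0.5 - 8.0000) / 1.7974 = -1.3909.
Step 5: Two-sided p-value via normal approximation = 2*(1 - Phi(|z|)) = 0.164264.
Step 6: alpha = 0.1. fail to reject H0.

R = 5, z = -1.3909, p = 0.164264, fail to reject H0.


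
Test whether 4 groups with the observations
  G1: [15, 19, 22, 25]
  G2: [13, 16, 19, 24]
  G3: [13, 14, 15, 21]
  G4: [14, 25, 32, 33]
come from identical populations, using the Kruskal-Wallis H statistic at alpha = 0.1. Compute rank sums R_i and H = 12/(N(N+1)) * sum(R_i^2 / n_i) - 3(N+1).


Step 1: Combine all N = 16 observations and assign midranks.
sorted (value, group, rank): (13,G2,1.5), (13,G3,1.5), (14,G3,3.5), (14,G4,3.5), (15,G1,5.5), (15,G3,5.5), (16,G2,7), (19,G1,8.5), (19,G2,8.5), (21,G3,10), (22,G1,11), (24,G2,12), (25,G1,13.5), (25,G4,13.5), (32,G4,15), (33,G4,16)
Step 2: Sum ranks within each group.
R_1 = 38.5 (n_1 = 4)
R_2 = 29 (n_2 = 4)
R_3 = 20.5 (n_3 = 4)
R_4 = 48 (n_4 = 4)
Step 3: H = 12/(N(N+1)) * sum(R_i^2/n_i) - 3(N+1)
     = 12/(16*17) * (38.5^2/4 + 29^2/4 + 20.5^2/4 + 48^2/4) - 3*17
     = 0.044118 * 1261.88 - 51
     = 4.670956.
Step 4: Ties present; correction factor C = 1 - 30/(16^3 - 16) = 0.992647. Corrected H = 4.670956 / 0.992647 = 4.705556.
Step 5: Under H0, H ~ chi^2(3); p-value = 0.194672.
Step 6: alpha = 0.1. fail to reject H0.

H = 4.7056, df = 3, p = 0.194672, fail to reject H0.


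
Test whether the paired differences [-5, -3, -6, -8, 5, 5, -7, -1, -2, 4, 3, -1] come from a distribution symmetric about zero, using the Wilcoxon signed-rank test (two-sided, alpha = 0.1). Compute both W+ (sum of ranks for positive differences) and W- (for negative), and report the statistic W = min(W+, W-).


Step 1: Drop any zero differences (none here) and take |d_i|.
|d| = [5, 3, 6, 8, 5, 5, 7, 1, 2, 4, 3, 1]
Step 2: Midrank |d_i| (ties get averaged ranks).
ranks: |5|->8, |3|->4.5, |6|->10, |8|->12, |5|->8, |5|->8, |7|->11, |1|->1.5, |2|->3, |4|->6, |3|->4.5, |1|->1.5
Step 3: Attach original signs; sum ranks with positive sign and with negative sign.
W+ = 8 + 8 + 6 + 4.5 = 26.5
W- = 8 + 4.5 + 10 + 12 + 11 + 1.5 + 3 + 1.5 = 51.5
(Check: W+ + W- = 78 should equal n(n+1)/2 = 78.)
Step 4: Test statistic W = min(W+, W-) = 26.5.
Step 5: Ties in |d|, so use the tie-corrected normal approximation.
        E[W] = n(n+1)/4 = 12*13/4 = 39.
        Tie groups: |d|=1 (t=2), |d|=3 (t=2), |d|=5 (t=3); sum(t^3 - t) = 36.
        Var[W] = n(n+1)(2n+1)/24 - sum(t^3-t)/48 = 3900/24 - 36/48 = 161.75.
        z = (W - E[W]) / sqrt(Var[W]) = (26.5 - 39) / 12.7181 = -0.9829.
        Two-sided p = 2*Phi(z) = 0.325681.
Step 6: alpha = 0.1. fail to reject H0.

W+ = 26.5, W- = 51.5, W = min = 26.5, p = 0.325681, fail to reject H0.


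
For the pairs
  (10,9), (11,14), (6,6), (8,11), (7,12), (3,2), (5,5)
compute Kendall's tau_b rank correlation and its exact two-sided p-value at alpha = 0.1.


Step 1: Enumerate the 21 unordered pairs (i,j) with i<j and classify each by sign(x_j-x_i) * sign(y_j-y_i).
  (1,2):dx=+1,dy=+5->C; (1,3):dx=-4,dy=-3->C; (1,4):dx=-2,dy=+2->D; (1,5):dx=-3,dy=+3->D
  (1,6):dx=-7,dy=-7->C; (1,7):dx=-5,dy=-4->C; (2,3):dx=-5,dy=-8->C; (2,4):dx=-3,dy=-3->C
  (2,5):dx=-4,dy=-2->C; (2,6):dx=-8,dy=-12->C; (2,7):dx=-6,dy=-9->C; (3,4):dx=+2,dy=+5->C
  (3,5):dx=+1,dy=+6->C; (3,6):dx=-3,dy=-4->C; (3,7):dx=-1,dy=-1->C; (4,5):dx=-1,dy=+1->D
  (4,6):dx=-5,dy=-9->C; (4,7):dx=-3,dy=-6->C; (5,6):dx=-4,dy=-10->C; (5,7):dx=-2,dy=-7->C
  (6,7):dx=+2,dy=+3->C
Step 2: C = 18, D = 3, total pairs = 21.
Step 3: tau = (C - D)/(n(n-1)/2) = (18 - 3)/21 = 0.714286.
Step 4: Exact two-sided p-value (enumerate n! = 5040 permutations of y under H0): p = 0.030159.
Step 5: alpha = 0.1. reject H0.

tau_b = 0.7143 (C=18, D=3), p = 0.030159, reject H0.


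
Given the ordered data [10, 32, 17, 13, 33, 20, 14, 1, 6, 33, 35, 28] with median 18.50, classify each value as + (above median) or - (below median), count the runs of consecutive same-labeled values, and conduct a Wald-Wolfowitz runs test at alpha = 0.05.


Step 1: Compute median = 18.50; label A = above, B = below.
Labels in order: BABBAABBBAAA  (n_A = 6, n_B = 6)
Step 2: Count runs R = 6.
Step 3: Under H0 (random ordering), E[R] = 2*n_A*n_B/(n_A+n_B) + 1 = 2*6*6/12 + 1 = 7.0000.
        Var[R] = 2*n_A*n_B*(2*n_A*n_B - n_A - n_B) / ((n_A+n_B)^2 * (n_A+n_B-1)) = 4320/1584 = 2.7273.
        SD[R] = 1.6514.
Step 4: Continuity-corrected z = (R + 0.5 - E[R]) / SD[R] = (6 + 0.5 - 7.0000) / 1.6514 = -0.3028.
Step 5: Two-sided p-value via normal approximation = 2*(1 - Phi(|z|)) = 0.762069.
Step 6: alpha = 0.05. fail to reject H0.

R = 6, z = -0.3028, p = 0.762069, fail to reject H0.


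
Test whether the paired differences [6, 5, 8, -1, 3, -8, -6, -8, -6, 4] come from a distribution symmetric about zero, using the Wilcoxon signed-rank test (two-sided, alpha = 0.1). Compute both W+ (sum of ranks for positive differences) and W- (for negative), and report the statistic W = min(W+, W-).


Step 1: Drop any zero differences (none here) and take |d_i|.
|d| = [6, 5, 8, 1, 3, 8, 6, 8, 6, 4]
Step 2: Midrank |d_i| (ties get averaged ranks).
ranks: |6|->6, |5|->4, |8|->9, |1|->1, |3|->2, |8|->9, |6|->6, |8|->9, |6|->6, |4|->3
Step 3: Attach original signs; sum ranks with positive sign and with negative sign.
W+ = 6 + 4 + 9 + 2 + 3 = 24
W- = 1 + 9 + 6 + 9 + 6 = 31
(Check: W+ + W- = 55 should equal n(n+1)/2 = 55.)
Step 4: Test statistic W = min(W+, W-) = 24.
Step 5: Ties in |d|, so use the tie-corrected normal approximation.
        E[W] = n(n+1)/4 = 10*11/4 = 27.5.
        Tie groups: |d|=6 (t=3), |d|=8 (t=3); sum(t^3 - t) = 48.
        Var[W] = n(n+1)(2n+1)/24 - sum(t^3-t)/48 = 2310/24 - 48/48 = 95.25.
        z = (W - E[W]) / sqrt(Var[W]) = (24 - 27.5) / 9.7596 = -0.3586.
        Two-sided p = 2*Phi(z) = 0.719879.
Step 6: alpha = 0.1. fail to reject H0.

W+ = 24, W- = 31, W = min = 24, p = 0.719879, fail to reject H0.


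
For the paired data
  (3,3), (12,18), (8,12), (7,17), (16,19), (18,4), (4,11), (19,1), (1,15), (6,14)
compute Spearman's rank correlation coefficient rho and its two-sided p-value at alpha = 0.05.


Step 1: Rank x and y separately (midranks; no ties here).
rank(x): 3->2, 12->7, 8->6, 7->5, 16->8, 18->9, 4->3, 19->10, 1->1, 6->4
rank(y): 3->2, 18->9, 12->5, 17->8, 19->10, 4->3, 11->4, 1->1, 15->7, 14->6
Step 2: d_i = R_x(i) - R_y(i); compute d_i^2.
  (2-2)^2=0, (7-9)^2=4, (6-5)^2=1, (5-8)^2=9, (8-10)^2=4, (9-3)^2=36, (3-4)^2=1, (10-1)^2=81, (1-7)^2=36, (4-6)^2=4
sum(d^2) = 176.
Step 3: rho = 1 - 6*176 / (10*(10^2 - 1)) = 1 - 1056/990 = -0.066667.
Step 4: Under H0, t = rho * sqrt((n-2)/(1-rho^2)) = -0.1890 ~ t(8).
Step 5: Two-sided p-value from the t-distribution with 8 df = 0.854813.
Step 6: alpha = 0.05. fail to reject H0.

rho = -0.0667, p = 0.854813, fail to reject H0 at alpha = 0.05.


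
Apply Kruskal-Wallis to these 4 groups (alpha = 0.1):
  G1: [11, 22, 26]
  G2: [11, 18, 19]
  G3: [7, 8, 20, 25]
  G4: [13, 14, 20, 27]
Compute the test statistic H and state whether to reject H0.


Step 1: Combine all N = 14 observations and assign midranks.
sorted (value, group, rank): (7,G3,1), (8,G3,2), (11,G1,3.5), (11,G2,3.5), (13,G4,5), (14,G4,6), (18,G2,7), (19,G2,8), (20,G3,9.5), (20,G4,9.5), (22,G1,11), (25,G3,12), (26,G1,13), (27,G4,14)
Step 2: Sum ranks within each group.
R_1 = 27.5 (n_1 = 3)
R_2 = 18.5 (n_2 = 3)
R_3 = 24.5 (n_3 = 4)
R_4 = 34.5 (n_4 = 4)
Step 3: H = 12/(N(N+1)) * sum(R_i^2/n_i) - 3(N+1)
     = 12/(14*15) * (27.5^2/3 + 18.5^2/3 + 24.5^2/4 + 34.5^2/4) - 3*15
     = 0.057143 * 813.792 - 45
     = 1.502381.
Step 4: Ties present; correction factor C = 1 - 12/(14^3 - 14) = 0.995604. Corrected H = 1.502381 / 0.995604 = 1.509014.
Step 5: Under H0, H ~ chi^2(3); p-value = 0.680191.
Step 6: alpha = 0.1. fail to reject H0.

H = 1.5090, df = 3, p = 0.680191, fail to reject H0.


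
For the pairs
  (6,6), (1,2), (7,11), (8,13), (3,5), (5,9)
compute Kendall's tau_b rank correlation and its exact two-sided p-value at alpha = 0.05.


Step 1: Enumerate the 15 unordered pairs (i,j) with i<j and classify each by sign(x_j-x_i) * sign(y_j-y_i).
  (1,2):dx=-5,dy=-4->C; (1,3):dx=+1,dy=+5->C; (1,4):dx=+2,dy=+7->C; (1,5):dx=-3,dy=-1->C
  (1,6):dx=-1,dy=+3->D; (2,3):dx=+6,dy=+9->C; (2,4):dx=+7,dy=+11->C; (2,5):dx=+2,dy=+3->C
  (2,6):dx=+4,dy=+7->C; (3,4):dx=+1,dy=+2->C; (3,5):dx=-4,dy=-6->C; (3,6):dx=-2,dy=-2->C
  (4,5):dx=-5,dy=-8->C; (4,6):dx=-3,dy=-4->C; (5,6):dx=+2,dy=+4->C
Step 2: C = 14, D = 1, total pairs = 15.
Step 3: tau = (C - D)/(n(n-1)/2) = (14 - 1)/15 = 0.866667.
Step 4: Exact two-sided p-value (enumerate n! = 720 permutations of y under H0): p = 0.016667.
Step 5: alpha = 0.05. reject H0.

tau_b = 0.8667 (C=14, D=1), p = 0.016667, reject H0.


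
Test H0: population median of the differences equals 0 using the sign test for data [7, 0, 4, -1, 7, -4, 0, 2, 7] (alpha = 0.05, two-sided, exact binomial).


Step 1: Discard zero differences. Original n = 9; n_eff = number of nonzero differences = 7.
Nonzero differences (with sign): +7, +4, -1, +7, -4, +2, +7
Step 2: Count signs: positive = 5, negative = 2.
Step 3: Under H0: P(positive) = 0.5, so the number of positives S ~ Bin(7, 0.5).
Step 4: Two-sided exact p-value = sum of Bin(7,0.5) probabilities at or below the observed probability = 0.453125.
Step 5: alpha = 0.05. fail to reject H0.

n_eff = 7, pos = 5, neg = 2, p = 0.453125, fail to reject H0.


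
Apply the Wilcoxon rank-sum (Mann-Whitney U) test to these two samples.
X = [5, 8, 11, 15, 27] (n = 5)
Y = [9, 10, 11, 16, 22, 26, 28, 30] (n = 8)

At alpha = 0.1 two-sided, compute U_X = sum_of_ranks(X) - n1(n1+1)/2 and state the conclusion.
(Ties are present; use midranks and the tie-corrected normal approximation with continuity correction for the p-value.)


Step 1: Combine and sort all 13 observations; assign midranks.
sorted (value, group): (5,X), (8,X), (9,Y), (10,Y), (11,X), (11,Y), (15,X), (16,Y), (22,Y), (26,Y), (27,X), (28,Y), (30,Y)
ranks: 5->1, 8->2, 9->3, 10->4, 11->5.5, 11->5.5, 15->7, 16->8, 22->9, 26->10, 27->11, 28->12, 30->13
Step 2: Rank sum for X: R1 = 1 + 2 + 5.5 + 7 + 11 = 26.5.
Step 3: U_X = R1 - n1(n1+1)/2 = 26.5 - 5*6/2 = 26.5 - 15 = 11.5.
       U_Y = n1*n2 - U_X = 40 - 11.5 = 28.5.
Step 4: Ties are present, so use the tie-corrected normal approximation (with continuity correction) for the p-value.
Step 5: p-value = 0.240919; compare to alpha = 0.1. fail to reject H0.

U_X = 11.5, p = 0.240919, fail to reject H0 at alpha = 0.1.


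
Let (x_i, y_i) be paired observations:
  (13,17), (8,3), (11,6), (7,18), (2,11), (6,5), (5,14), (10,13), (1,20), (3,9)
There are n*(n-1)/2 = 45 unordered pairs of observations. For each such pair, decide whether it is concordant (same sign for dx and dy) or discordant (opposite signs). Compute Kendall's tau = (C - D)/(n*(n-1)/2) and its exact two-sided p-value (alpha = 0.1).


Step 1: Enumerate the 45 unordered pairs (i,j) with i<j and classify each by sign(x_j-x_i) * sign(y_j-y_i).
  (1,2):dx=-5,dy=-14->C; (1,3):dx=-2,dy=-11->C; (1,4):dx=-6,dy=+1->D; (1,5):dx=-11,dy=-6->C
  (1,6):dx=-7,dy=-12->C; (1,7):dx=-8,dy=-3->C; (1,8):dx=-3,dy=-4->C; (1,9):dx=-12,dy=+3->D
  (1,10):dx=-10,dy=-8->C; (2,3):dx=+3,dy=+3->C; (2,4):dx=-1,dy=+15->D; (2,5):dx=-6,dy=+8->D
  (2,6):dx=-2,dy=+2->D; (2,7):dx=-3,dy=+11->D; (2,8):dx=+2,dy=+10->C; (2,9):dx=-7,dy=+17->D
  (2,10):dx=-5,dy=+6->D; (3,4):dx=-4,dy=+12->D; (3,5):dx=-9,dy=+5->D; (3,6):dx=-5,dy=-1->C
  (3,7):dx=-6,dy=+8->D; (3,8):dx=-1,dy=+7->D; (3,9):dx=-10,dy=+14->D; (3,10):dx=-8,dy=+3->D
  (4,5):dx=-5,dy=-7->C; (4,6):dx=-1,dy=-13->C; (4,7):dx=-2,dy=-4->C; (4,8):dx=+3,dy=-5->D
  (4,9):dx=-6,dy=+2->D; (4,10):dx=-4,dy=-9->C; (5,6):dx=+4,dy=-6->D; (5,7):dx=+3,dy=+3->C
  (5,8):dx=+8,dy=+2->C; (5,9):dx=-1,dy=+9->D; (5,10):dx=+1,dy=-2->D; (6,7):dx=-1,dy=+9->D
  (6,8):dx=+4,dy=+8->C; (6,9):dx=-5,dy=+15->D; (6,10):dx=-3,dy=+4->D; (7,8):dx=+5,dy=-1->D
  (7,9):dx=-4,dy=+6->D; (7,10):dx=-2,dy=-5->C; (8,9):dx=-9,dy=+7->D; (8,10):dx=-7,dy=-4->C
  (9,10):dx=+2,dy=-11->D
Step 2: C = 19, D = 26, total pairs = 45.
Step 3: tau = (C - D)/(n(n-1)/2) = (19 - 26)/45 = -0.155556.
Step 4: Exact two-sided p-value (enumerate n! = 3628800 permutations of y under H0): p = 0.600654.
Step 5: alpha = 0.1. fail to reject H0.

tau_b = -0.1556 (C=19, D=26), p = 0.600654, fail to reject H0.


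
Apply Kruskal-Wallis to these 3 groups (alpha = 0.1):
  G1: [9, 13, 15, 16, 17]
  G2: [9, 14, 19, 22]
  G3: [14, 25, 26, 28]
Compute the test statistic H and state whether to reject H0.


Step 1: Combine all N = 13 observations and assign midranks.
sorted (value, group, rank): (9,G1,1.5), (9,G2,1.5), (13,G1,3), (14,G2,4.5), (14,G3,4.5), (15,G1,6), (16,G1,7), (17,G1,8), (19,G2,9), (22,G2,10), (25,G3,11), (26,G3,12), (28,G3,13)
Step 2: Sum ranks within each group.
R_1 = 25.5 (n_1 = 5)
R_2 = 25 (n_2 = 4)
R_3 = 40.5 (n_3 = 4)
Step 3: H = 12/(N(N+1)) * sum(R_i^2/n_i) - 3(N+1)
     = 12/(13*14) * (25.5^2/5 + 25^2/4 + 40.5^2/4) - 3*14
     = 0.065934 * 696.362 - 42
     = 3.914011.
Step 4: Ties present; correction factor C = 1 - 12/(13^3 - 13) = 0.994505. Corrected H = 3.914011 / 0.994505 = 3.935635.
Step 5: Under H0, H ~ chi^2(2); p-value = 0.139762.
Step 6: alpha = 0.1. fail to reject H0.

H = 3.9356, df = 2, p = 0.139762, fail to reject H0.


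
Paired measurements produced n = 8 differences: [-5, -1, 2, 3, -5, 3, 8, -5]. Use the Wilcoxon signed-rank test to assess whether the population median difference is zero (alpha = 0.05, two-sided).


Step 1: Drop any zero differences (none here) and take |d_i|.
|d| = [5, 1, 2, 3, 5, 3, 8, 5]
Step 2: Midrank |d_i| (ties get averaged ranks).
ranks: |5|->6, |1|->1, |2|->2, |3|->3.5, |5|->6, |3|->3.5, |8|->8, |5|->6
Step 3: Attach original signs; sum ranks with positive sign and with negative sign.
W+ = 2 + 3.5 + 3.5 + 8 = 17
W- = 6 + 1 + 6 + 6 = 19
(Check: W+ + W- = 36 should equal n(n+1)/2 = 36.)
Step 4: Test statistic W = min(W+, W-) = 17.
Step 5: Ties in |d|, so use the tie-corrected normal approximation.
        E[W] = n(n+1)/4 = 8*9/4 = 18.
        Tie groups: |d|=3 (t=2), |d|=5 (t=3); sum(t^3 - t) = 30.
        Var[W] = n(n+1)(2n+1)/24 - sum(t^3-t)/48 = 1224/24 - 30/48 = 50.375.
        z = (W - E[W]) / sqrt(Var[W]) = (17 - 18) / 7.0975 = -0.1409.
        Two-sided p = 2*Phi(z) = 0.887954.
Step 6: alpha = 0.05. fail to reject H0.

W+ = 17, W- = 19, W = min = 17, p = 0.887954, fail to reject H0.


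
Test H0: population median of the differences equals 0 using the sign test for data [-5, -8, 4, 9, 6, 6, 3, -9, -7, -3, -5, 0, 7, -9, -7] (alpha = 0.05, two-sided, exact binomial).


Step 1: Discard zero differences. Original n = 15; n_eff = number of nonzero differences = 14.
Nonzero differences (with sign): -5, -8, +4, +9, +6, +6, +3, -9, -7, -3, -5, +7, -9, -7
Step 2: Count signs: positive = 6, negative = 8.
Step 3: Under H0: P(positive) = 0.5, so the number of positives S ~ Bin(14, 0.5).
Step 4: Two-sided exact p-value = sum of Bin(14,0.5) probabilities at or below the observed probability = 0.790527.
Step 5: alpha = 0.05. fail to reject H0.

n_eff = 14, pos = 6, neg = 8, p = 0.790527, fail to reject H0.
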